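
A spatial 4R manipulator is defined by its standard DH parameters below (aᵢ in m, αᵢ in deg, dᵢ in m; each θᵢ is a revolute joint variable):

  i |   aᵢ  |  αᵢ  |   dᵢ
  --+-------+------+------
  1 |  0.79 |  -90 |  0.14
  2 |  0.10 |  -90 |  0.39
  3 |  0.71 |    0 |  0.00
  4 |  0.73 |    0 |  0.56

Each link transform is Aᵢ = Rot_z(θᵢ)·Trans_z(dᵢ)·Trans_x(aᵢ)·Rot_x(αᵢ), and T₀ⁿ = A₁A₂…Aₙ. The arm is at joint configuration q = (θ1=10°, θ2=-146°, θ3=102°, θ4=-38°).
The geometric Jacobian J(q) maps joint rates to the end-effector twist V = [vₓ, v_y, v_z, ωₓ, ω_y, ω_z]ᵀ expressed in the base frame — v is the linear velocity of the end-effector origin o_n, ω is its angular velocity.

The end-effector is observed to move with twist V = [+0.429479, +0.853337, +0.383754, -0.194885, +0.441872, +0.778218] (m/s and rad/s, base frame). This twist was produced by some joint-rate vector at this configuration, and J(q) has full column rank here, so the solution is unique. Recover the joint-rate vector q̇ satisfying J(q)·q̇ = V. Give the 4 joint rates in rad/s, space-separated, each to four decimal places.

0.9490 0.4690 -0.8990 0.6930

o_n = [1.0308, -0.7937, 0.7566]
J₁: ẑ×o_n = [0.7937, 1.0308, -0.0000], ω = ẑ
J2: z=[-0.1736, 0.9848, 0.0000] o=[0.7780, 0.1372, 0.1400] → [0.6072, 0.1071, -0.0873, -0.1736, 0.9848, 0.0000]
J3: z=[0.5507, 0.0971, 0.8290] o=[0.6286, 0.5069, 0.1959] → [1.1326, 0.0247, -0.7552, 0.5507, 0.0971, 0.8290]
J4: z=[0.5507, 0.0971, 0.8290] o=[0.8697, -0.1558, 0.1134] → [0.5913, -0.2207, -0.3669, 0.5507, 0.0971, 0.8290]
q̇ = J⁺·V = [0.9490, 0.4690, -0.8990, 0.6930]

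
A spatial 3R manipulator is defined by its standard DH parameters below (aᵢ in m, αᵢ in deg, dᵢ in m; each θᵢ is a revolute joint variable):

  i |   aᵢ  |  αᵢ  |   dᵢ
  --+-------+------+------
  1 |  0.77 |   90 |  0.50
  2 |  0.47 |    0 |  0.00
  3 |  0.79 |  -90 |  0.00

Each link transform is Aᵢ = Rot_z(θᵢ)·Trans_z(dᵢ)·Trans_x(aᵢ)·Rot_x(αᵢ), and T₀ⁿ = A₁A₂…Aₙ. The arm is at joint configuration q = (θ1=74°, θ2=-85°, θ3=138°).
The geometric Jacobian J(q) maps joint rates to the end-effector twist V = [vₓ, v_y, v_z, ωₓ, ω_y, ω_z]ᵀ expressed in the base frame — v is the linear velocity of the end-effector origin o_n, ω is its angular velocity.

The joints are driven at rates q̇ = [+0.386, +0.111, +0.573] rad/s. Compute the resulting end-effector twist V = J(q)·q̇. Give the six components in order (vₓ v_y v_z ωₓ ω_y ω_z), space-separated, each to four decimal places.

o_n = [0.3546, 1.2366, 0.6627]
J₁: ẑ×o_n = [-1.2366, 0.3546, 0.0000], ω = ẑ
J2: z=[0.9613, -0.2756, 0.0000] o=[0.2122, 0.7402, 0.5000] → [-0.0448, -0.1564, 0.5164, 0.9613, -0.2756, 0.0000]
J3: z=[0.9613, -0.2756, 0.0000] o=[0.2235, 0.7795, 0.0318] → [-0.1739, -0.6065, 0.4754, 0.9613, -0.2756, 0.0000]
V = J·q̇ = [-0.5819, -0.2280, 0.3297, 0.6575, -0.1885, 0.3860]

-0.5819 -0.2280 0.3297 0.6575 -0.1885 0.3860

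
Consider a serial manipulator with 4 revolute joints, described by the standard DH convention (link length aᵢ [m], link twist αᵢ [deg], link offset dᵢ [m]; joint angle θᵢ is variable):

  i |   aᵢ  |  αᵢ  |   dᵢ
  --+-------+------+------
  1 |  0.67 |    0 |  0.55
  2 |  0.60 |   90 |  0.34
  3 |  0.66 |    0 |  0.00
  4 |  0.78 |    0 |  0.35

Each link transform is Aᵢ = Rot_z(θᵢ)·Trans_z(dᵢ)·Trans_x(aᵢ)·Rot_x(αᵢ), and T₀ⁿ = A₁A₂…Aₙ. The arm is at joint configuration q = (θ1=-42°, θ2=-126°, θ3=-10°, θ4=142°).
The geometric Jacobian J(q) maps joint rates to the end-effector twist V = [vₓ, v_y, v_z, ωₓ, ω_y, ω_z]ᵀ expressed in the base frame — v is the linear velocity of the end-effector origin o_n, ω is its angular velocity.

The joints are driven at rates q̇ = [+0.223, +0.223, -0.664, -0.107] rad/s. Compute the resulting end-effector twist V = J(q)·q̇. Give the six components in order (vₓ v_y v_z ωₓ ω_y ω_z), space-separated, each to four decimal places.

-0.3479 -0.3161 -0.0292 0.1603 -0.7542 0.4460

o_n = [-0.2870, -0.2573, 1.3550]
J₁: ẑ×o_n = [0.2573, -0.2870, 0.0000], ω = ẑ
J2: z=[0.0000, 0.0000, 1.0000] o=[0.4979, -0.4483, 0.5500] → [-0.1910, -0.7849, 0.0000, 0.0000, 0.0000, 1.0000]
J3: z=[-0.2079, 0.9781, 0.0000] o=[-0.0890, -0.5731, 0.8900] → [0.4549, 0.0967, 0.1281, -0.2079, 0.9781, 0.0000]
J4: z=[-0.2079, 0.9781, 0.0000] o=[-0.7248, -0.7082, 0.7754] → [0.5670, 0.1205, -0.5219, -0.2079, 0.9781, 0.0000]
V = J·q̇ = [-0.3479, -0.3161, -0.0292, 0.1603, -0.7542, 0.4460]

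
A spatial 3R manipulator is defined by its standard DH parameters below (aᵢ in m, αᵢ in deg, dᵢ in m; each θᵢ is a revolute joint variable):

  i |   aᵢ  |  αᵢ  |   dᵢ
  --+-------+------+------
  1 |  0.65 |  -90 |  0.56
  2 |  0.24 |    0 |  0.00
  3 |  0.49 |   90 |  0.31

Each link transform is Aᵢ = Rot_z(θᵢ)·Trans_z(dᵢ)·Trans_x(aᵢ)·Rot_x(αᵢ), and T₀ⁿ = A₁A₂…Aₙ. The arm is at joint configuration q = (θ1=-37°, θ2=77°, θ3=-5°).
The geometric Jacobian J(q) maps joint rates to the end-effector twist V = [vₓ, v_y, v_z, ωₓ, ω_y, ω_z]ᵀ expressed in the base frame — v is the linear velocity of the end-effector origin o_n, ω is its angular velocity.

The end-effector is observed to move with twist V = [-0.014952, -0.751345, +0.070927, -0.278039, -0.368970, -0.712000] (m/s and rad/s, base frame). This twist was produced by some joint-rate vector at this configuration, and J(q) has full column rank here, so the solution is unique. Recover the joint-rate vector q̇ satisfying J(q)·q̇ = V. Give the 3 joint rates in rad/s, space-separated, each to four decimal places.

-0.7120 -0.0180 -0.4440

o_n = [0.8697, -0.2672, -0.1399]
J₁: ẑ×o_n = [0.2672, 0.8697, -0.0000], ω = ẑ
J2: z=[0.6018, 0.7986, 0.0000] o=[0.5191, -0.3912, 0.5600] → [-0.5589, 0.4212, -0.2054, 0.6018, 0.7986, 0.0000]
J3: z=[0.6018, 0.7986, 0.0000] o=[0.5622, -0.4237, 0.3262] → [-0.3722, 0.2805, -0.1514, 0.6018, 0.7986, 0.0000]
q̇ = J⁺·V = [-0.7120, -0.0180, -0.4440]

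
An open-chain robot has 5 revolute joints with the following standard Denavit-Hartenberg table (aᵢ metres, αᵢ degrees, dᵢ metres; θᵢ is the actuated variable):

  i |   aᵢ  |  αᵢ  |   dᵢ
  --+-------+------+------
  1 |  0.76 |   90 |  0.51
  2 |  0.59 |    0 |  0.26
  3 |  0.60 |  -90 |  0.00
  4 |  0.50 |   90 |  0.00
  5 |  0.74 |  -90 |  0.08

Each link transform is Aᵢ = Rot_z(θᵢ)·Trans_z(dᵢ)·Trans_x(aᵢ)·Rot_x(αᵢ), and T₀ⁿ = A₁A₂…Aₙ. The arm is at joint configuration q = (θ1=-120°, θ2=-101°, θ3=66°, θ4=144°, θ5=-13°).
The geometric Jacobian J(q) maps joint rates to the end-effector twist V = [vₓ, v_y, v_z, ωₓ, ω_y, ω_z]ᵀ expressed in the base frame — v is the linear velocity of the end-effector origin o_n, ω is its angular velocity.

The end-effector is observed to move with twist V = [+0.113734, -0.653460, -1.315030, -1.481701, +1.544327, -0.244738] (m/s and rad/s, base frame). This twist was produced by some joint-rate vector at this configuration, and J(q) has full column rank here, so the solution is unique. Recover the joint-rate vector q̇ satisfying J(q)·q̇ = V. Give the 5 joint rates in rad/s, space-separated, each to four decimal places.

-0.0240 0.7600 0.7970 -0.5230 -0.6160

o_n = [0.3161, -0.4974, -0.0100]
J₁: ẑ×o_n = [0.4974, 0.3161, -0.0000], ω = ẑ
J2: z=[-0.8660, 0.5000, 0.0000] o=[-0.3800, -0.6582, 0.5100] → [-0.2600, -0.4504, -0.4872, -0.8660, 0.5000, 0.0000]
J3: z=[-0.8660, 0.5000, 0.0000] o=[-0.5489, -0.4307, -0.0692] → [0.0296, 0.0512, -0.3747, -0.8660, 0.5000, 0.0000]
J4: z=[-0.2868, -0.4967, 0.8192] o=[-0.7946, -0.8563, -0.4133] → [-0.4943, 1.0255, 0.4488, -0.2868, -0.4967, 0.8192]
J5: z=[0.4599, -0.8215, -0.3371] o=[-0.3744, -0.7163, -0.1813] → [-0.0669, -0.3115, 0.6679, 0.4599, -0.8215, -0.3371]
q̇ = J⁺·V = [-0.0240, 0.7600, 0.7970, -0.5230, -0.6160]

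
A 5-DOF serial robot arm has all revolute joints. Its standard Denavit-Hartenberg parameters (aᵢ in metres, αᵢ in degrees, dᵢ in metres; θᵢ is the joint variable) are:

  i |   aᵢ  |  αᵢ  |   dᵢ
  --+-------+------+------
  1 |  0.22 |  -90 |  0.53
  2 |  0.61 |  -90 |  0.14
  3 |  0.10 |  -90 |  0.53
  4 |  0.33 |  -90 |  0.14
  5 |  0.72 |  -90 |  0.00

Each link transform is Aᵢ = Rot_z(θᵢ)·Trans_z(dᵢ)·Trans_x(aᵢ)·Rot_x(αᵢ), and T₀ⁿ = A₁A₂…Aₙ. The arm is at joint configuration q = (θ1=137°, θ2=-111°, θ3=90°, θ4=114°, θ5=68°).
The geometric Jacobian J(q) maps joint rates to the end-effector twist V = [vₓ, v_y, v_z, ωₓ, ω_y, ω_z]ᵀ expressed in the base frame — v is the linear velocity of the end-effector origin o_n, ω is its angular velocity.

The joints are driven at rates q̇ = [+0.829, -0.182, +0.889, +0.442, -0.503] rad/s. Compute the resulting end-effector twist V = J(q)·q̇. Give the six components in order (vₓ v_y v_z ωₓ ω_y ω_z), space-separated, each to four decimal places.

0.6236 -0.2264 -0.1557 -0.1456 1.0130 0.6616

o_n = [-0.0442, -0.3470, 1.5856]
J₁: ẑ×o_n = [0.3470, -0.0442, 0.0000], ω = ẑ
J2: z=[-0.6820, -0.7314, 0.0000] o=[-0.1609, 0.1500, 0.5300] → [-0.7720, 0.7199, 0.4244, -0.6820, -0.7314, 0.0000]
J3: z=[-0.6828, 0.6367, 0.3584] o=[-0.0965, -0.1014, 1.0995] → [0.3975, 0.3507, 0.1344, -0.6828, 0.6367, 0.3584]
J4: z=[-0.2621, 0.2444, -0.9336] o=[-0.3902, 0.3091, 1.2894] → [-0.5402, -0.2454, 0.0874, -0.2621, 0.2444, -0.9336]
J5: z=[-0.9007, -0.4092, 0.1458] o=[-0.3126, 0.0533, 1.0507] → [-0.1605, 0.5210, 0.4704, -0.9007, -0.4092, 0.1458]
V = J·q̇ = [0.6236, -0.2264, -0.1557, -0.1456, 1.0130, 0.6616]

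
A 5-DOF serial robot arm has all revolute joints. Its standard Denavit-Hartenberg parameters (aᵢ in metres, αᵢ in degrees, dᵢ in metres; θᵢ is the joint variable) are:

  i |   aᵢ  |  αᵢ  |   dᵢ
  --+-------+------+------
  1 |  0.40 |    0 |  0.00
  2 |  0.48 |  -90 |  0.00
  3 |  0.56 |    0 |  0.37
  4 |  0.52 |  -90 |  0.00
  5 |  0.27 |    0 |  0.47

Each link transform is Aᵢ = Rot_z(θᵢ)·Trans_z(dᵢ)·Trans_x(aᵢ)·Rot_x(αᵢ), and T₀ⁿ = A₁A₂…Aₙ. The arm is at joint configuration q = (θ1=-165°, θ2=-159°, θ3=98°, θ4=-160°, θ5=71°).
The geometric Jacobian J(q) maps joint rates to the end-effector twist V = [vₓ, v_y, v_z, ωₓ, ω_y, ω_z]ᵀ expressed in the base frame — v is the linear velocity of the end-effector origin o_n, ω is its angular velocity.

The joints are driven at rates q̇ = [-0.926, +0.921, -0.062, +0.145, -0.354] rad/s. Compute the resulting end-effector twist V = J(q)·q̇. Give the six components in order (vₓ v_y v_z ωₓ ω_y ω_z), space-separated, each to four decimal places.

-0.0271 0.4394 0.0168 -0.3017 -0.1166 0.1612

o_n = [0.4381, 0.6373, -0.2385]
J₁: ẑ×o_n = [-0.6373, 0.4381, 0.0000], ω = ẑ
J2: z=[0.0000, 0.0000, 1.0000] o=[-0.3864, -0.1035, 0.0000] → [-0.7408, 0.8245, 0.0000, 0.0000, 0.0000, 1.0000]
J3: z=[-0.5878, 0.8090, 0.0000] o=[0.0020, 0.1786, 0.0000] → [-0.1929, -0.1402, -0.6224, -0.5878, 0.8090, 0.0000]
J4: z=[-0.5878, 0.8090, 0.0000] o=[-0.2786, 0.4321, -0.5546] → [0.2557, 0.1858, -0.7004, -0.5878, 0.8090, 0.0000]
J5: z=[0.7143, 0.5190, -0.4695] o=[-0.0811, 0.5756, -0.0954] → [-0.0453, -0.1416, -0.2254, 0.7143, 0.5190, -0.4695]
V = J·q̇ = [-0.0271, 0.4394, 0.0168, -0.3017, -0.1166, 0.1612]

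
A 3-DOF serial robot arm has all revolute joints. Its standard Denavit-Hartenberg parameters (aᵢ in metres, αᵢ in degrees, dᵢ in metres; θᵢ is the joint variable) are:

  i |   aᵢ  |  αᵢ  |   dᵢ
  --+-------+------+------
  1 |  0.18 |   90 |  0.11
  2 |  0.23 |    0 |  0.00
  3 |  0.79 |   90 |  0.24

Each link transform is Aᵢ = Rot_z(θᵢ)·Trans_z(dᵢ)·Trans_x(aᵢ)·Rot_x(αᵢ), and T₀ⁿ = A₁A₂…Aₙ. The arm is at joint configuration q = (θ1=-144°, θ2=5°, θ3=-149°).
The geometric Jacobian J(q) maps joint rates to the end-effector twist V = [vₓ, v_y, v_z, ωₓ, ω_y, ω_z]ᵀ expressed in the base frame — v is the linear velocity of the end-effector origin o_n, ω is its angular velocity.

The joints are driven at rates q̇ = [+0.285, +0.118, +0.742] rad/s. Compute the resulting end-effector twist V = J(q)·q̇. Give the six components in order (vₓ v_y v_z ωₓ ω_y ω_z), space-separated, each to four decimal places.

-0.4150 -0.2205 -0.5226 -0.5055 0.6958 0.2850

o_n = [0.0450, 0.3294, -0.3343]
J₁: ẑ×o_n = [-0.3294, 0.0450, 0.0000], ω = ẑ
J2: z=[-0.5878, 0.8090, 0.0000] o=[-0.1456, -0.1058, 0.1100] → [-0.3594, -0.2612, -0.4100, -0.5878, 0.8090, 0.0000]
J3: z=[-0.5878, 0.8090, 0.0000] o=[-0.3310, -0.2405, 0.1300] → [-0.3757, -0.2729, -0.6391, -0.5878, 0.8090, 0.0000]
V = J·q̇ = [-0.4150, -0.2205, -0.5226, -0.5055, 0.6958, 0.2850]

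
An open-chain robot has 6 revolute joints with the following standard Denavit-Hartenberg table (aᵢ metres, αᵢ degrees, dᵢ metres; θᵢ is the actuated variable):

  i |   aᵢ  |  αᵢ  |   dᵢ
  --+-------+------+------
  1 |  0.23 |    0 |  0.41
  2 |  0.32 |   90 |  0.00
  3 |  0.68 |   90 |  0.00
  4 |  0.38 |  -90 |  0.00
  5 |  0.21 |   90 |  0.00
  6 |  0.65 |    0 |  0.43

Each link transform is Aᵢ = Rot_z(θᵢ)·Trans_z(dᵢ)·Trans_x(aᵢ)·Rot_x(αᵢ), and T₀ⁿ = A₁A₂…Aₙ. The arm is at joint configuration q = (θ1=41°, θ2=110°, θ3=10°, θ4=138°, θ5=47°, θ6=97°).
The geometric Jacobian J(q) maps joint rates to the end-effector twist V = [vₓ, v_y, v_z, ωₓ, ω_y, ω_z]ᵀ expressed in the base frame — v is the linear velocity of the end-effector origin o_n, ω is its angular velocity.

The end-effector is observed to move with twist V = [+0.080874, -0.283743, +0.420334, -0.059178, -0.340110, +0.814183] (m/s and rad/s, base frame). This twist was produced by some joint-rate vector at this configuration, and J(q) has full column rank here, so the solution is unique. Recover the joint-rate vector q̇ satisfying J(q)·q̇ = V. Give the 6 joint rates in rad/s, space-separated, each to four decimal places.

0.6870 0.1330 0.6720 0.5310 0.8170 -0.7990

o_n = [0.1732, 0.2025, 0.1574]
J₁: ẑ×o_n = [-0.2025, 0.1732, 0.0000], ω = ẑ
J2: z=[0.0000, 0.0000, 1.0000] o=[0.1736, 0.1509, 0.4100] → [-0.0516, -0.0004, 0.0000, 0.0000, 0.0000, 1.0000]
J3: z=[0.4848, 0.8746, 0.0000] o=[-0.1063, 0.3060, 0.4100] → [-0.2209, 0.1225, -0.2947, 0.4848, 0.8746, 0.0000]
J4: z=[-0.1519, 0.0842, -0.9848] o=[-0.6920, 0.6307, 0.5281] → [-0.4529, -0.9084, -0.0078, -0.1519, 0.0842, -0.9848]
J5: z=[0.2161, -0.9694, -0.1162] o=[-0.3255, 0.7183, 0.4790] → [0.2519, 0.0115, 0.3720, 0.2161, -0.9694, -0.1162]
J6: z=[0.6018, 0.2259, -0.7660] o=[-0.1640, 0.7383, 0.6118] → [-0.5131, 0.0151, -0.3987, 0.6018, 0.2259, -0.7660]
q̇ = J⁺·V = [0.6870, 0.1330, 0.6720, 0.5310, 0.8170, -0.7990]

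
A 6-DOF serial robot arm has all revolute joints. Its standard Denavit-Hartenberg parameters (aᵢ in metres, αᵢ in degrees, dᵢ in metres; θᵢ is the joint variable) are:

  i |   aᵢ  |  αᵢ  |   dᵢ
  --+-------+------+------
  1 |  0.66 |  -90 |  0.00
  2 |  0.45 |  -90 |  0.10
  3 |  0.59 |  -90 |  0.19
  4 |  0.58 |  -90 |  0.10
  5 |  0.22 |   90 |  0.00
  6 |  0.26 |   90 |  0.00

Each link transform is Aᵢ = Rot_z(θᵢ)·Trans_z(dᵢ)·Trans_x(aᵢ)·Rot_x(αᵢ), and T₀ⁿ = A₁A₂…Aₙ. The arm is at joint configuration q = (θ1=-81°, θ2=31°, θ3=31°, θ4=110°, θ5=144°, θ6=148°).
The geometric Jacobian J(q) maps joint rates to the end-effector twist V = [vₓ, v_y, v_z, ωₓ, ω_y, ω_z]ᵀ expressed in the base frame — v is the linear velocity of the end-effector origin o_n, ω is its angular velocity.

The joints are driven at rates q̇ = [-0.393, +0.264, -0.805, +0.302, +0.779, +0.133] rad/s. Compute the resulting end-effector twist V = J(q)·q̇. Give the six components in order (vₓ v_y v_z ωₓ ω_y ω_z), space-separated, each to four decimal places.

o_n = [0.0922, -1.3550, -0.0566]
J₁: ẑ×o_n = [1.3550, 0.0922, -0.0000], ω = ẑ
J2: z=[0.9877, 0.1564, 0.0000] o=[0.1032, -0.6519, 0.0000] → [-0.0089, 0.0559, -0.6927, 0.9877, 0.1564, 0.0000]
J3: z=[-0.0806, 0.5087, -0.8572] o=[0.2624, -1.0172, -0.2318] → [-0.2004, 0.1600, 0.1138, -0.0806, 0.5087, -0.8572]
J4: z=[-0.9157, 0.3019, 0.2653] o=[0.0147, -1.3962, -0.6551] → [0.1698, 0.5686, -0.0612, -0.9157, 0.3019, 0.2653]
J5: z=[0.3425, 0.9316, 0.1217] o=[0.0452, -1.4834, -0.0738] → [0.0004, -0.0002, 0.0002, 0.3425, 0.9316, 0.1217]
J6: z=[0.8645, -0.3632, 0.3476] o=[0.1261, -1.4864, -0.2784] → [-0.1262, -0.2035, 0.1013, 0.8645, -0.3632, 0.3476]
V = J·q̇ = [-0.3387, -0.0057, -0.2793, 0.4308, 0.4004, 0.5181]

-0.3387 -0.0057 -0.2793 0.4308 0.4004 0.5181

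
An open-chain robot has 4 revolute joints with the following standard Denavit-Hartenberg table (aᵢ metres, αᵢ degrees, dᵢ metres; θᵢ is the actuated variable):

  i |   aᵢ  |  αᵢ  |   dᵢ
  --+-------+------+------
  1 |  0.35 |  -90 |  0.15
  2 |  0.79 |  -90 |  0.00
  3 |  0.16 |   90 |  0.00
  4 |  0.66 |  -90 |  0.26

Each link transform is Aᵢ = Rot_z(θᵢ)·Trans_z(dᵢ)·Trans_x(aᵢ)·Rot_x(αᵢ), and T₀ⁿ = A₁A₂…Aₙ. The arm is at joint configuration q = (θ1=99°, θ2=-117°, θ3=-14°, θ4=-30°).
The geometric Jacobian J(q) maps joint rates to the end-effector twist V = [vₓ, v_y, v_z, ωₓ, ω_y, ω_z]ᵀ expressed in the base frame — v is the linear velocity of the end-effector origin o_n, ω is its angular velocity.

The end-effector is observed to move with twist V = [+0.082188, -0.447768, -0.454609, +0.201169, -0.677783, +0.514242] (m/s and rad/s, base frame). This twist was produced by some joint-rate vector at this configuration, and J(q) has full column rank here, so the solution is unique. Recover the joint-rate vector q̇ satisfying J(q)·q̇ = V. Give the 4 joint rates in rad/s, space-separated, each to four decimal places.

0.9140 -0.2450 -0.8060 0.1570

o_n = [-0.3307, -0.6562, 1.2805]
J₁: ẑ×o_n = [0.6562, -0.3307, 0.0000], ω = ẑ
J2: z=[-0.9877, -0.1564, 0.0000] o=[-0.0548, 0.3457, 0.1500] → [-0.1769, 1.1166, 0.9464, -0.9877, -0.1564, 0.0000]
J3: z=[-0.1394, 0.8800, 0.4540] o=[0.0014, -0.0085, 0.8539] → [0.6695, -0.0913, 0.3825, -0.1394, 0.8800, 0.4540]
J4: z=[-0.9755, -0.0433, -0.2156] o=[-0.0259, -0.0842, 0.9922] → [-0.1358, 0.3469, 0.5448, -0.9755, -0.0433, -0.2156]
q̇ = J⁺·V = [0.9140, -0.2450, -0.8060, 0.1570]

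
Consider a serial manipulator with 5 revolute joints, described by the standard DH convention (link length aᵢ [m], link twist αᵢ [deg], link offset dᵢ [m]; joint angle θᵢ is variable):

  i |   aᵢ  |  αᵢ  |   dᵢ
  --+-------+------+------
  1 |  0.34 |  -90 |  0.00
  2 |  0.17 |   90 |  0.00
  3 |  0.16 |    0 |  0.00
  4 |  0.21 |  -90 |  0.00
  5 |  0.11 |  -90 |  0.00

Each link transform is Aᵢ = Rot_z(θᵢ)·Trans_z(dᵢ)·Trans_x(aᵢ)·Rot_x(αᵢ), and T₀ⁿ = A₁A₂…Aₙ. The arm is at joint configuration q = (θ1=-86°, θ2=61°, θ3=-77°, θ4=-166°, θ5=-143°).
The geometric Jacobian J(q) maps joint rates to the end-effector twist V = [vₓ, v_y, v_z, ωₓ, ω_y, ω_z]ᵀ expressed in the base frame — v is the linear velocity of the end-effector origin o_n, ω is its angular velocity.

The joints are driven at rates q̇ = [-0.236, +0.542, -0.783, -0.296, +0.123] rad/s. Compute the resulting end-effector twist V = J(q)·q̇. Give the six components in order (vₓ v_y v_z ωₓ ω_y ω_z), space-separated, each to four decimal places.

-0.0762 0.0545 -0.0584 0.4154 1.0283 -0.6633

o_n = [-0.0141, -0.4730, -0.0996]
J₁: ẑ×o_n = [0.4730, -0.0141, 0.0000], ω = ẑ
J2: z=[0.9976, 0.0698, 0.0000] o=[0.0237, -0.3392, 0.0000] → [-0.0069, 0.0993, -0.1309, 0.9976, 0.0698, 0.0000]
J3: z=[0.0610, -0.8725, 0.4848] o=[0.0295, -0.4214, -0.1487] → [-0.0178, -0.0241, -0.0412, 0.0610, -0.8725, 0.4848]
J4: z=[0.0610, -0.8725, 0.4848] o=[-0.1248, -0.4497, -0.1802] → [-0.0590, 0.0488, 0.0952, 0.0610, -0.8725, 0.4848]
J5: z=[-0.4830, 0.3992, 0.7793] o=[0.0586, -0.3905, -0.0968] → [0.0632, -0.0580, 0.0689, -0.4830, 0.3992, 0.7793]
V = J·q̇ = [-0.0762, 0.0545, -0.0584, 0.4154, 1.0283, -0.6633]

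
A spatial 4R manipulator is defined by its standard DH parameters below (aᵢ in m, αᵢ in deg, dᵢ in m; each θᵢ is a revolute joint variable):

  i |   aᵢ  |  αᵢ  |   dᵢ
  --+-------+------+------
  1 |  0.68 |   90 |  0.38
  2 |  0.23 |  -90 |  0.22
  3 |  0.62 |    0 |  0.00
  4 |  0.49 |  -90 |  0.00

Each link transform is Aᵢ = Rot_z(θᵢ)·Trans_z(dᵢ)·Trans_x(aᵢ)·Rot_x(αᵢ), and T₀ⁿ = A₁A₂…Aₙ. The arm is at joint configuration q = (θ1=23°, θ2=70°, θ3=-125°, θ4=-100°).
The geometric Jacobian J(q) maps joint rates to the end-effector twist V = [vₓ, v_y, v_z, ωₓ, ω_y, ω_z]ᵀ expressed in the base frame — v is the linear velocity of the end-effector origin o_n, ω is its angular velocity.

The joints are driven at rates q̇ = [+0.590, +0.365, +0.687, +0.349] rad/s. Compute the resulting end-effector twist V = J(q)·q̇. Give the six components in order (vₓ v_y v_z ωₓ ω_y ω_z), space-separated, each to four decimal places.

o_n = [0.6263, -0.1485, -0.0636]
J₁: ẑ×o_n = [0.1485, 0.6263, -0.0000], ω = ẑ
J2: z=[0.3907, -0.9205, 0.0000] o=[0.6259, 0.2657, 0.3800] → [0.4084, 0.1733, -0.1615, 0.3907, -0.9205, 0.0000]
J3: z=[-0.8650, -0.3672, 0.3420] o=[0.7843, 0.0939, 0.5961] → [0.3251, -0.6247, 0.1517, -0.8650, -0.3672, 0.3420]
J4: z=[-0.8650, -0.3672, 0.3420] o=[0.8708, -0.4211, 0.2620] → [0.0263, -0.3652, -0.3256, -0.8650, -0.3672, 0.3420]
V = J·q̇ = [0.4692, -0.1238, -0.0684, -0.7535, -0.7164, 0.9443]

0.4692 -0.1238 -0.0684 -0.7535 -0.7164 0.9443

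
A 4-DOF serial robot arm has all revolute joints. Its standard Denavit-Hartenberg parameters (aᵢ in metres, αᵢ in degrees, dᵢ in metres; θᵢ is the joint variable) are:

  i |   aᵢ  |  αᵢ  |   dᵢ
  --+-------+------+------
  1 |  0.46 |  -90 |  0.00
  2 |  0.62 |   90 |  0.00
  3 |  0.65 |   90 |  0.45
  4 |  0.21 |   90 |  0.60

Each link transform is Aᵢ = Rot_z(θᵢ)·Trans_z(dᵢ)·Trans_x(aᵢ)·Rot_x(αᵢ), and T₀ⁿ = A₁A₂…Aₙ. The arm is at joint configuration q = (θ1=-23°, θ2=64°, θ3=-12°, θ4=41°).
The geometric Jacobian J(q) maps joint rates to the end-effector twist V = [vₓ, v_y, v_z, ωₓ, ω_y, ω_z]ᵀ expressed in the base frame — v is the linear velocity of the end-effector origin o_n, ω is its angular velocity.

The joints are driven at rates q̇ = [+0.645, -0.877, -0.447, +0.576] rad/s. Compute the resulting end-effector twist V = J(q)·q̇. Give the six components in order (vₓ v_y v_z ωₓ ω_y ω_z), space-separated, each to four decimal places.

1.3627 0.2036 1.3708 -0.9810 -1.1484 0.5567

o_n = [1.1337, -1.3014, -0.8983]
J₁: ẑ×o_n = [1.3014, 1.1337, -0.0000], ω = ẑ
J2: z=[0.3907, 0.9205, 0.0000] o=[0.4234, -0.1797, 0.0000] → [-0.8268, 0.3510, -1.0921, 0.3907, 0.9205, 0.0000]
J3: z=[0.8273, -0.3512, 0.4384] o=[0.6736, -0.2859, -0.5573] → [0.5649, 0.4838, -0.6786, 0.8273, -0.3512, 0.4384]
J4: z=[-0.4661, -0.8648, 0.1869] o=[1.2497, -0.6773, -0.9314] → [0.0879, -0.0062, 0.1906, -0.4661, -0.8648, 0.1869]
V = J·q̇ = [1.3627, 0.2036, 1.3708, -0.9810, -1.1484, 0.5567]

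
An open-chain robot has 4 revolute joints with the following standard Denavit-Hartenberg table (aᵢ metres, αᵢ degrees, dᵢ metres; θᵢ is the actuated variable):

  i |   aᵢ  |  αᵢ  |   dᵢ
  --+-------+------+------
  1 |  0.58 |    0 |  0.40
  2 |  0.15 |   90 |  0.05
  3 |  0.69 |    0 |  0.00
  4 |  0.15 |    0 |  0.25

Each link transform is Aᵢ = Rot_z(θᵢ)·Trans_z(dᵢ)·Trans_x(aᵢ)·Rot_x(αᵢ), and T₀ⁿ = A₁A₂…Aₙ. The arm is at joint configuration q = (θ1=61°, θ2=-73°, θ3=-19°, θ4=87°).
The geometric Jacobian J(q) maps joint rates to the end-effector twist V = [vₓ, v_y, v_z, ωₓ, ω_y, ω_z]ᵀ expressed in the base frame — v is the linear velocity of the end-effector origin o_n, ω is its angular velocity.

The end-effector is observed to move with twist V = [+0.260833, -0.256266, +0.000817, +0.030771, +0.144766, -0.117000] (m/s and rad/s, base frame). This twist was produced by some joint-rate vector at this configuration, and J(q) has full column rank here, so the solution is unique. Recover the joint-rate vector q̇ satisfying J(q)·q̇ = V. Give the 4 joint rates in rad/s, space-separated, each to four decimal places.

-0.5660 0.4490 0.0140 -0.1620

o_n = [1.0690, 0.0842, 0.3644]
J₁: ẑ×o_n = [-0.0842, 1.0690, 0.0000], ω = ẑ
J2: z=[0.0000, 0.0000, 1.0000] o=[0.2812, 0.5073, 0.4000] → [0.4230, 0.7879, -0.0000, 0.0000, 0.0000, 1.0000]
J3: z=[-0.2079, -0.9781, 0.0000] o=[0.4279, 0.4761, 0.4500] → [0.0837, -0.0178, 0.7086, -0.2079, -0.9781, 0.0000]
J4: z=[-0.2079, -0.9781, 0.0000] o=[1.0661, 0.3404, 0.2254] → [-0.1360, 0.0289, 0.0562, -0.2079, -0.9781, 0.0000]
q̇ = J⁺·V = [-0.5660, 0.4490, 0.0140, -0.1620]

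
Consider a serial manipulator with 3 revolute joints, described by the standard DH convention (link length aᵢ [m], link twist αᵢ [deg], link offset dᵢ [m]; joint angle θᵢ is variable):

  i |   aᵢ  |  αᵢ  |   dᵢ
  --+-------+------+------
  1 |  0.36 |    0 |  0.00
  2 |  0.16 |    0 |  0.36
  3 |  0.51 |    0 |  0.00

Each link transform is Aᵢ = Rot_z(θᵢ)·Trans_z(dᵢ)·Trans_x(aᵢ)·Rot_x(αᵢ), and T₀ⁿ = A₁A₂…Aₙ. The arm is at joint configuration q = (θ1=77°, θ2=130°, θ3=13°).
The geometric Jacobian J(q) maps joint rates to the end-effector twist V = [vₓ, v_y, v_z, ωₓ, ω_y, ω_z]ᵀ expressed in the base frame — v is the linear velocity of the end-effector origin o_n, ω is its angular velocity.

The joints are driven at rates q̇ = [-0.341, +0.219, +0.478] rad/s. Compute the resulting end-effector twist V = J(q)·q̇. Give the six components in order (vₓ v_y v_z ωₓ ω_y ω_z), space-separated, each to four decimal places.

o_n = [-0.4523, -0.0497, 0.3600]
J₁: ẑ×o_n = [0.0497, -0.4523, 0.0000], ω = ẑ
J2: z=[0.0000, 0.0000, 1.0000] o=[0.0810, 0.3508, 0.0000] → [0.4005, -0.5332, 0.0000, 0.0000, 0.0000, 1.0000]
J3: z=[0.0000, 0.0000, 1.0000] o=[-0.0616, 0.2781, 0.3600] → [0.3278, -0.3907, 0.0000, 0.0000, 0.0000, 1.0000]
V = J·q̇ = [0.2275, -0.1493, 0.0000, 0.0000, 0.0000, 0.3560]

0.2275 -0.1493 0.0000 0.0000 0.0000 0.3560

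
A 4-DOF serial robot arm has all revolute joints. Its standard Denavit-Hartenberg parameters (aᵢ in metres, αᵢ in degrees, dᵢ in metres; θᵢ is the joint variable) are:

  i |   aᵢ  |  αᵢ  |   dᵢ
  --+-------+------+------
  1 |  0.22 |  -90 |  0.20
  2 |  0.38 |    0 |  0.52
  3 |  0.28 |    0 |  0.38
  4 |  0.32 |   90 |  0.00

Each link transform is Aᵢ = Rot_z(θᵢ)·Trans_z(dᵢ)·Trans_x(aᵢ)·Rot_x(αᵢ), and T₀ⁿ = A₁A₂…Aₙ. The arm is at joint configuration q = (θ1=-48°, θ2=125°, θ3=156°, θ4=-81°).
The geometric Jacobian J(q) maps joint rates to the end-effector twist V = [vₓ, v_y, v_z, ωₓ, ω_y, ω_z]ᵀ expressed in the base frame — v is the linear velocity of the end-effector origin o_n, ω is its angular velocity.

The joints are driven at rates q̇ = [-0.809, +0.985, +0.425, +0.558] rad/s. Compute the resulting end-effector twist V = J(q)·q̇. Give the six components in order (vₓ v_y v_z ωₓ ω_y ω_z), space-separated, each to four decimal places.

o_n = [0.5047, 0.7845, 0.2730]
J₁: ẑ×o_n = [-0.7845, 0.5047, 0.0000], ω = ẑ
J2: z=[0.7431, 0.6691, 0.0000] o=[0.1472, -0.1635, 0.2000] → [0.0489, -0.0543, 0.4652, 0.7431, 0.6691, 0.0000]
J3: z=[0.7431, 0.6691, 0.0000] o=[0.3878, 0.3464, -0.1113] → [0.2571, -0.2856, 0.2473, 0.7431, 0.6691, 0.0000]
J4: z=[0.7431, 0.6691, 0.0000] o=[0.7059, 0.5610, 0.1636] → [0.0732, -0.0813, 0.3007, 0.7431, 0.6691, 0.0000]
V = J·q̇ = [0.8329, -0.6285, 0.7311, 1.4625, 1.3168, -0.8090]

0.8329 -0.6285 0.7311 1.4625 1.3168 -0.8090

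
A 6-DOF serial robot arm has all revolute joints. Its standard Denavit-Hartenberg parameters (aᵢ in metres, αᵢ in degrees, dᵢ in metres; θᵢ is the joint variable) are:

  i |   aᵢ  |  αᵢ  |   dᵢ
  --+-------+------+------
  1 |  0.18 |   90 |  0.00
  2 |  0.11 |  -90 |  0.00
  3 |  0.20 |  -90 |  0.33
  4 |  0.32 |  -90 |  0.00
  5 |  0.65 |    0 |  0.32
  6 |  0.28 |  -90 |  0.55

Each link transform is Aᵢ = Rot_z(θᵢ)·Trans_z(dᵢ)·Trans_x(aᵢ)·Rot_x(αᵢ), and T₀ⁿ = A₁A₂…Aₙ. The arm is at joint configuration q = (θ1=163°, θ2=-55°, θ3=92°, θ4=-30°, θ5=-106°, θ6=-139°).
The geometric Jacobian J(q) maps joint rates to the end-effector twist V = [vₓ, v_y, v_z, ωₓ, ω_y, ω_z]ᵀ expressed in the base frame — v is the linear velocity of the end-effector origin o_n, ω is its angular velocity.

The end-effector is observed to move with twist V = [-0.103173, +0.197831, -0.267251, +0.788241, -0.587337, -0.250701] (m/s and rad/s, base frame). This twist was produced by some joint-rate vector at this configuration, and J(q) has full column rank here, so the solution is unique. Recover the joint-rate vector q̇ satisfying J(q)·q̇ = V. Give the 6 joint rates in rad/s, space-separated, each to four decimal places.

-0.3670 -0.2240 -0.4680 0.6220 0.1090 0.1490

o_n = [0.1189, -0.7068, -0.0041]
J₁: ẑ×o_n = [0.7068, 0.1189, -0.0000], ω = ẑ
J2: z=[0.2924, 0.9563, 0.0000] o=[-0.1721, 0.0526, 0.0000] → [-0.0039, 0.0012, -0.5004, 0.2924, 0.9563, 0.0000]
J3: z=[-0.7834, 0.2395, 0.5736] o=[-0.2325, 0.0711, -0.0901] → [0.4668, 0.2690, 0.5252, -0.7834, 0.2395, 0.5736]
J4: z=[0.5584, -0.1342, 0.8187] o=[-0.5456, -0.0422, 0.1049] → [0.5587, 0.6048, -0.2819, 0.5584, -0.1342, 0.8187]
J5: z=[0.5419, -0.6882, -0.4824] o=[-0.7466, -0.2704, 0.2046] → [-0.0670, -0.3045, 0.3591, 0.5419, -0.6882, -0.4824]
J6: z=[0.5419, -0.6882, -0.4824] o=[-0.1118, -0.4467, 0.5059] → [0.2255, 0.1651, 0.0178, 0.5419, -0.6882, -0.4824]
q̇ = J⁺·V = [-0.3670, -0.2240, -0.4680, 0.6220, 0.1090, 0.1490]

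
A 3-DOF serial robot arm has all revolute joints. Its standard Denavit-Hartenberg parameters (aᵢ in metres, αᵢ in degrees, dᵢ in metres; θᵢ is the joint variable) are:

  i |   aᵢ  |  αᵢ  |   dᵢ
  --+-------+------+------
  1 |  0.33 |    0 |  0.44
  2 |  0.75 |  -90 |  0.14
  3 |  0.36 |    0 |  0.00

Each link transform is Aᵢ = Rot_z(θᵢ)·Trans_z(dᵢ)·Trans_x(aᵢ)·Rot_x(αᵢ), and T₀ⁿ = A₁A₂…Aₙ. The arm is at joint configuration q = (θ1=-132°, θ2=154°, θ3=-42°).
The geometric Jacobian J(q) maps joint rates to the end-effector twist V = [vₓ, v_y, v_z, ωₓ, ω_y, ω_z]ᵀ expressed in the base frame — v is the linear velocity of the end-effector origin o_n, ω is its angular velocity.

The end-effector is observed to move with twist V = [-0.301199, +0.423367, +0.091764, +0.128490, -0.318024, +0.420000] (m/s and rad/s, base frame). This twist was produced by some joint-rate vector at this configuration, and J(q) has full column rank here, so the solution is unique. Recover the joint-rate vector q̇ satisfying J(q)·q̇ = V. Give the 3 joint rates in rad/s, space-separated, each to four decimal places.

-0.2630 0.6830 -0.3430

o_n = [0.7226, 0.1359, 0.8209]
J₁: ẑ×o_n = [-0.1359, 0.7226, 0.0000], ω = ẑ
J2: z=[0.0000, 0.0000, 1.0000] o=[-0.2208, -0.2452, 0.4400] → [-0.3812, 0.9434, 0.0000, 0.0000, 0.0000, 1.0000]
J3: z=[-0.3746, 0.9272, 0.0000] o=[0.4746, 0.0357, 0.5800] → [0.2233, 0.0902, -0.2675, -0.3746, 0.9272, 0.0000]
q̇ = J⁺·V = [-0.2630, 0.6830, -0.3430]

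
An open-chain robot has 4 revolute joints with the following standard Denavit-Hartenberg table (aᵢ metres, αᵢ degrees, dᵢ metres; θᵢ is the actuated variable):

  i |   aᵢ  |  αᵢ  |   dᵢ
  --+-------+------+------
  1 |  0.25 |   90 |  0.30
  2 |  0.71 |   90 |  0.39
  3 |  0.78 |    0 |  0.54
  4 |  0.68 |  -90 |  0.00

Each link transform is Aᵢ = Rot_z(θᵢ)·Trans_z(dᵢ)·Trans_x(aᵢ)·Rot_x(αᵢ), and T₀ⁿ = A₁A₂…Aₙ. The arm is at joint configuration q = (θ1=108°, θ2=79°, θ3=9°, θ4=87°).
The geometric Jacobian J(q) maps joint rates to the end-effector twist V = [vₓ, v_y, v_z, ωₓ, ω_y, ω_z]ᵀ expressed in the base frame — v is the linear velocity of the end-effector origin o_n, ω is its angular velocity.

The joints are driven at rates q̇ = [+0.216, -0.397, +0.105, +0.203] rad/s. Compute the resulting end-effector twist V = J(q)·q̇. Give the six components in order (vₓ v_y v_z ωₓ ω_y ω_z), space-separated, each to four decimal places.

o_n = [0.8060, 1.3649, 1.5804]
J₁: ẑ×o_n = [-1.3649, 0.8060, 0.0000], ω = ẑ
J2: z=[0.9511, 0.3090, 0.0000] o=[-0.0773, 0.2378, 0.3000] → [0.3957, -1.2177, 0.7990, 0.9511, 0.3090, 0.0000]
J3: z=[-0.3033, 0.9336, -0.1908] o=[0.2518, 0.4871, 0.9970] → [0.7122, 0.0712, -0.7836, -0.3033, 0.9336, -0.1908]
J4: z=[-0.3033, 0.9336, -0.1908] o=[0.1586, 1.1688, 1.6502] → [-0.0277, -0.1447, -0.6638, -0.3033, 0.9336, -0.1908]
V = J·q̇ = [-0.3827, 0.6356, -0.5342, -0.4710, 0.1649, 0.1572]

-0.3827 0.6356 -0.5342 -0.4710 0.1649 0.1572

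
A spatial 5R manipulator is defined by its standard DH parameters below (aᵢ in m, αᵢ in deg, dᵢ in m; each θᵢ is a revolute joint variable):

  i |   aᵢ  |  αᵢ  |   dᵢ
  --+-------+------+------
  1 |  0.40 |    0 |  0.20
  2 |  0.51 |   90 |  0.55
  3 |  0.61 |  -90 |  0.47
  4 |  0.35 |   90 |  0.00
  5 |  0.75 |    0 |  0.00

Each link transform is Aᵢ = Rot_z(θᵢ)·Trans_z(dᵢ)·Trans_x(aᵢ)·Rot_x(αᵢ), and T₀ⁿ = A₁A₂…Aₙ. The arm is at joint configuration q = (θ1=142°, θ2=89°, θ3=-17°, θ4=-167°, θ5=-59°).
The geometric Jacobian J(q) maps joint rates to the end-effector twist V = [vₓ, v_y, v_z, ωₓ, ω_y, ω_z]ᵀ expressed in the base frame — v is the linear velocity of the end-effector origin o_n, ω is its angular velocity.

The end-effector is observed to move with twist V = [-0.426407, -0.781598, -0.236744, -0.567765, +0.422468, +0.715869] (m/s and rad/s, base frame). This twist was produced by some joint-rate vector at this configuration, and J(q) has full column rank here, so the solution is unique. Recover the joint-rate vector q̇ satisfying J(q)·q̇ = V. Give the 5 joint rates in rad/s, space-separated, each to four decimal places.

o_n = [-0.9472, 0.4758, 0.1666]
J₁: ẑ×o_n = [-0.4758, -0.9472, 0.0000], ω = ẑ
J2: z=[0.0000, 0.0000, 1.0000] o=[-0.3152, 0.2463, 0.2000] → [-0.2296, -0.6320, 0.0000, 0.0000, 0.0000, 1.0000]
J3: z=[-0.7771, 0.6293, 0.0000] o=[-0.6362, -0.1501, 0.7500] → [-0.3671, -0.4534, -0.2907, -0.7771, 0.6293, 0.0000]
J4: z=[-0.1840, -0.2272, 0.9563] o=[-1.3685, -0.3076, 0.5717] → [-0.6572, 0.3284, -0.0484, -0.1840, -0.2272, 0.9563]
J5: z=[0.8926, -0.4460, 0.0658] o=[-1.2245, -0.0046, 0.6714] → [0.1935, 0.4688, 0.5525, 0.8926, -0.4460, 0.0658]
q̇ = J⁺·V = [0.0500, 0.6580, 0.5970, 0.0160, -0.1130]

0.0500 0.6580 0.5970 0.0160 -0.1130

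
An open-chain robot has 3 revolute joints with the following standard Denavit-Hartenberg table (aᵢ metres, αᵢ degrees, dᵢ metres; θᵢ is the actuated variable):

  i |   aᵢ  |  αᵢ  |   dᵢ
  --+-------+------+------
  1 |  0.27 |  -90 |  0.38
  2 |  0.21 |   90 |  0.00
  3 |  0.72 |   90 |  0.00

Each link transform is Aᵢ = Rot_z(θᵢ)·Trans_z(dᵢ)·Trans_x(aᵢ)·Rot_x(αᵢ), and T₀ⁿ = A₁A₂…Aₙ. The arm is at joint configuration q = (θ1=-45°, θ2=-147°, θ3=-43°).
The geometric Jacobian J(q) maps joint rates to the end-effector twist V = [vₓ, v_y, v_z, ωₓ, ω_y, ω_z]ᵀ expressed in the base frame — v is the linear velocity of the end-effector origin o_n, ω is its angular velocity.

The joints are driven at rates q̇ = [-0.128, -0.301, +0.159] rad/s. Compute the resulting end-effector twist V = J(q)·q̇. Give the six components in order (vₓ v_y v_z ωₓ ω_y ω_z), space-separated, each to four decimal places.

-0.0855 0.2668 -0.1434 -0.2741 -0.1516 -0.2613

o_n = [-0.5931, -0.1013, 0.7812]
J₁: ẑ×o_n = [0.1013, -0.5931, 0.0000], ω = ẑ
J2: z=[0.7071, 0.7071, 0.0000] o=[0.1909, -0.1909, 0.3800] → [0.2837, -0.2837, 0.6177, 0.7071, 0.7071, 0.0000]
J3: z=[-0.3851, 0.3851, -0.8387] o=[0.0664, -0.0664, 0.4944] → [0.0811, 0.6635, 0.2674, -0.3851, 0.3851, -0.8387]
V = J·q̇ = [-0.0855, 0.2668, -0.1434, -0.2741, -0.1516, -0.2613]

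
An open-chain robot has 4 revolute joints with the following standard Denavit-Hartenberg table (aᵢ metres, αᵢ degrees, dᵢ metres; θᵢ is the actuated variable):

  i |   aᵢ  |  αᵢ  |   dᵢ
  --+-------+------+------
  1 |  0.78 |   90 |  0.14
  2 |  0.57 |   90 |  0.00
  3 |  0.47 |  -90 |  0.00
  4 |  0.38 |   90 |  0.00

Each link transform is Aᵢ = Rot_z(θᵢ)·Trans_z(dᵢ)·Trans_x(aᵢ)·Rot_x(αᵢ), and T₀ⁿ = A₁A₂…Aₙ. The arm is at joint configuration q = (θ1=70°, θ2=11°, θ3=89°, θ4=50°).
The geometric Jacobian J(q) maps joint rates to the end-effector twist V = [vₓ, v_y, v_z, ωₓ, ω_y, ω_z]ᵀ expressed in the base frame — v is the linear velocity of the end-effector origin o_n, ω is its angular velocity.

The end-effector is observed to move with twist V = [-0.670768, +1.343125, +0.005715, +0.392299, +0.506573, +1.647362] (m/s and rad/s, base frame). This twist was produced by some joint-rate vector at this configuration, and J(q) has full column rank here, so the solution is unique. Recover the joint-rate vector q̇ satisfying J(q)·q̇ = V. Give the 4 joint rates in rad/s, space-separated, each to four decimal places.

0.9980 0.2080 -0.5210 -0.7230

o_n = [1.1144, 0.9738, 0.5369]
J₁: ẑ×o_n = [-0.9738, 1.1144, 0.0000], ω = ẑ
J2: z=[0.9397, -0.3420, 0.0000] o=[0.2668, 0.7330, 0.1400] → [-0.1357, -0.3730, 0.5162, 0.9397, -0.3420, 0.0000]
J3: z=[0.0653, 0.1793, -0.9816] o=[0.4581, 1.2587, 0.2488] → [-0.2281, -0.6630, -0.1363, 0.0653, 0.1793, -0.9816]
J4: z=[-0.3193, -0.9283, -0.1908] o=[0.9025, 1.1056, 0.2503] → [-0.2911, 0.0511, 0.2388, -0.3193, -0.9283, -0.1908]
q̇ = J⁺·V = [0.9980, 0.2080, -0.5210, -0.7230]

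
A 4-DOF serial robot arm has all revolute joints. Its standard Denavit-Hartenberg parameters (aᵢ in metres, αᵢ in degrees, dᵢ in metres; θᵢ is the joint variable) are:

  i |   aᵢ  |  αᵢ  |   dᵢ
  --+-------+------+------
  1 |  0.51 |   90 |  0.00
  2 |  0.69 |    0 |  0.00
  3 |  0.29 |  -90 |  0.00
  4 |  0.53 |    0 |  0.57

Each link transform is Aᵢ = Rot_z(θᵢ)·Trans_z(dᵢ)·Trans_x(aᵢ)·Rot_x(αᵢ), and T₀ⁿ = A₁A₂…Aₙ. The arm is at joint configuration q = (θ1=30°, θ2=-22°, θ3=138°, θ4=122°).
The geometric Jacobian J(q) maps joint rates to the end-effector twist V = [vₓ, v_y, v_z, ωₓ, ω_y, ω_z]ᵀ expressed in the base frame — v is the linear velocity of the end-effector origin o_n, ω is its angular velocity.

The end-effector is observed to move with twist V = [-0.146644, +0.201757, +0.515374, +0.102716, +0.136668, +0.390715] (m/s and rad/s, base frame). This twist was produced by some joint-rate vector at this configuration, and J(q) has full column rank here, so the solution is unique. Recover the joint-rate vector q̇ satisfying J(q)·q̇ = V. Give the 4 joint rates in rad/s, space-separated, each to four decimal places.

o_n = [0.3238, 0.7060, -0.5001]
J₁: ẑ×o_n = [-0.7060, 0.3238, 0.0000], ω = ẑ
J2: z=[0.5000, -0.8660, 0.0000] o=[0.4417, 0.2550, 0.0000] → [0.4331, 0.2501, 0.1234, 0.5000, -0.8660, 0.0000]
J3: z=[0.5000, -0.8660, 0.0000] o=[0.9957, 0.5749, -0.2585] → [0.2093, 0.1208, -0.5163, 0.5000, -0.8660, 0.0000]
J4: z=[-0.7784, -0.4494, -0.4384] o=[0.8856, 0.5113, 0.0022] → [0.3111, -0.1447, -0.4040, -0.7784, -0.4494, -0.4384]
q̇ = J⁺·V = [0.3140, 0.6410, -0.7080, -0.1750]

0.3140 0.6410 -0.7080 -0.1750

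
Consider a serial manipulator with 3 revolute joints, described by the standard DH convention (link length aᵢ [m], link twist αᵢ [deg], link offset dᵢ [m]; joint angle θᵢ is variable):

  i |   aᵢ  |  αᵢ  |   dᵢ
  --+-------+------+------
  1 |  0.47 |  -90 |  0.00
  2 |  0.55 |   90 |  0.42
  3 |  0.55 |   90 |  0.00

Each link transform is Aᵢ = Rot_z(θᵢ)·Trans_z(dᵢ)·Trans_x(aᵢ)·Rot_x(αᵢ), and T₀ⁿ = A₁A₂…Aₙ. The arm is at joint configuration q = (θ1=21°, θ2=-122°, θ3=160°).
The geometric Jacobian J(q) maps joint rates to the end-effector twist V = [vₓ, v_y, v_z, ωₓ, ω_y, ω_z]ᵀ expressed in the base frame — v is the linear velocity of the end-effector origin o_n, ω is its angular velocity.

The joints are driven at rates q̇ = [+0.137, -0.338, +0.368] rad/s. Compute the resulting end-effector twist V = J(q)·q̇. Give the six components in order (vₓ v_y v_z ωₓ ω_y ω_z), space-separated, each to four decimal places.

-0.0065 -0.1398 -0.0646 -0.1702 -0.4274 -0.0580

o_n = [0.2044, 0.7299, 0.0281]
J₁: ẑ×o_n = [-0.7299, 0.2044, 0.0000], ω = ẑ
J2: z=[-0.3584, 0.9336, 0.0000] o=[0.4388, 0.1684, 0.0000] → [0.0263, 0.0101, 0.0176, -0.3584, 0.9336, 0.0000]
J3: z=[-0.7917, -0.3039, -0.5299] o=[0.0162, 0.4561, 0.4664] → [0.2783, -0.4468, -0.1595, -0.7917, -0.3039, -0.5299]
V = J·q̇ = [-0.0065, -0.1398, -0.0646, -0.1702, -0.4274, -0.0580]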